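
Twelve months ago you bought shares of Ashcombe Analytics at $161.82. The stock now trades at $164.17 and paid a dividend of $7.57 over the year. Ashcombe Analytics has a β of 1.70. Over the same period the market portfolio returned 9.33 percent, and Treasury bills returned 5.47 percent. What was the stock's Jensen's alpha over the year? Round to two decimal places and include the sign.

Realised HPR = (P1 + D1 − P0) / P0 = (164.17 + 7.57 − 161.82) / 161.82 = 9.92 / 161.82 = 6.1303%
MRP = 9.33% − 5.47% = 3.86%
CAPM required = R_f + β·MRP = 5.47% + 1.70 × 3.86% = 12.0320%
α = realised − required = 6.1303% − 12.0320% = -5.90%

-5.90%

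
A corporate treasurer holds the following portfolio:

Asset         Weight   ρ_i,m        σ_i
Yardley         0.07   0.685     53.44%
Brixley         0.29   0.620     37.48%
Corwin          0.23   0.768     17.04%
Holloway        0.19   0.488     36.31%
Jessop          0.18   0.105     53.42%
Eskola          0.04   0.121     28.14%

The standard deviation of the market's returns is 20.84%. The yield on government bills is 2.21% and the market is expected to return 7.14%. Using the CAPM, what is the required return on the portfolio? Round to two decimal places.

β_Yardley = 0.685 × 53.44% / 20.84% = 1.7565
β_Brixley = 0.620 × 37.48% / 20.84% = 1.1150
β_Corwin = 0.768 × 17.04% / 20.84% = 0.6280
β_Holloway = 0.488 × 36.31% / 20.84% = 0.8503
β_Jessop = 0.105 × 53.42% / 20.84% = 0.2692
β_Eskola = 0.121 × 28.14% / 20.84% = 0.1634
β_P = Σ w_i β_i = 0.07×1.7565 + 0.29×1.1150 + 0.23×0.6280 + 0.19×0.8503 + 0.18×0.2692 + 0.04×0.1634 = 0.8073
MRP = 7.14% − 2.21% = 4.93%
E(R_P) = R_f + β_P × MRP = 2.21% + 0.8073 × 4.93% = 6.19%

6.19%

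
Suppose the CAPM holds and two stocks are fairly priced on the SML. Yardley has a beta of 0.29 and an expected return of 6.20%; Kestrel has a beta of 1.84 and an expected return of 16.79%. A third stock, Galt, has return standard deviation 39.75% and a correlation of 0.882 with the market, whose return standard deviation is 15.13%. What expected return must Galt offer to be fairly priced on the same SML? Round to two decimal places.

20.05%

MRP = (16.79% − 6.20%) / (1.84 − 0.29) = 6.8323%
R_f = 6.20% − 0.29 × 6.8323% = 4.2186%
β_Galt = ρ·σ_i/σ_m = 0.882 × 39.75 / 15.13 = 2.3172
E(R_Galt) = R_f + β × MRP = 4.2186% + 2.3172 × 6.8323% = 20.05%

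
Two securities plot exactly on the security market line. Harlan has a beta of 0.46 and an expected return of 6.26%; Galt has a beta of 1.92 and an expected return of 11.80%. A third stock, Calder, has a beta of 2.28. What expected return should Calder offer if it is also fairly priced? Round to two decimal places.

MRP (SML slope) = (11.80% − 6.26%) / (1.92 − 0.46) = 5.54% / 1.46 = 3.7945%
R_f (intercept) = 6.26% − 0.46 × 3.7945% = 4.5145%
E(R_Calder) = R_f + β × MRP = 4.5145% + 2.28 × 3.7945% = 13.17%

13.17%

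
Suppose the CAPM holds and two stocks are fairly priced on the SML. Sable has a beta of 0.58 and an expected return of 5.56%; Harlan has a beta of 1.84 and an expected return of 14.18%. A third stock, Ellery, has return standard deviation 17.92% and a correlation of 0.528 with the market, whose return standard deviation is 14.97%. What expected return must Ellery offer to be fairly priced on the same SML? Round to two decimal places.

5.92%

MRP = (14.18% − 5.56%) / (1.84 − 0.58) = 6.8413%
R_f = 5.56% − 0.58 × 6.8413% = 1.5920%
β_Ellery = ρ·σ_i/σ_m = 0.528 × 17.92 / 14.97 = 0.6320
E(R_Ellery) = R_f + β × MRP = 1.5920% + 0.6320 × 6.8413% = 5.92%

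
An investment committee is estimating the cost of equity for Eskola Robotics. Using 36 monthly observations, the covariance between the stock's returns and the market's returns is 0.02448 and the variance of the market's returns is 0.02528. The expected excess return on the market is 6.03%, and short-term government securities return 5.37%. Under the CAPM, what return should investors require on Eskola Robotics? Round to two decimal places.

β = Cov(R_i, R_m) / Var(R_m) = 0.02448 / 0.02528 = 0.9684
E(R) = R_f + β × MRP = 5.37% + 0.9684 × 6.03% = 11.21%

11.21%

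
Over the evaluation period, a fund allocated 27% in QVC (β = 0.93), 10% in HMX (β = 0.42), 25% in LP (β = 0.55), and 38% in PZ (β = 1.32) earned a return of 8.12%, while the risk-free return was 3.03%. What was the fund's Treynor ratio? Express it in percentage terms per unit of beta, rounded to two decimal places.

5.46%

β_P = 0.27×0.93 + 0.10×0.42 + 0.25×0.55 + 0.38×1.32 = 0.9322
Treynor = (R_P − R_f) / β_P = (8.12% − 3.03%) / 0.9322 = 5.09% / 0.9322 = 5.46%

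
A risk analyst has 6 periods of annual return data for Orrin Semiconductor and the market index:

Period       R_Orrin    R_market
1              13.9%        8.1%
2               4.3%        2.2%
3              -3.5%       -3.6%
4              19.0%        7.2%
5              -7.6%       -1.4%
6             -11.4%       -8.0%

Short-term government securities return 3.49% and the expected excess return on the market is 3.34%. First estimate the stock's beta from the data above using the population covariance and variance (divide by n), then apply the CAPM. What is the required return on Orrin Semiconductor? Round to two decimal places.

Mean R_i = (13.9 + 4.3 − 3.5 + 19.0 − 7.6 − 11.4) / 6 = 2.4500%
Mean R_m = (8.1 + 2.2 − 3.6 + 7.2 − 1.4 − 8.0) / 6 = 0.7500%
Σ(R_i − R̄_i)(R_m − R̄_m) = 362.2650  ⇒  Cov = 362.2650 / 6 = 60.3775
Σ(R_m − R̄_m)² = 197.8350  ⇒  Var(R_m) = 197.8350 / 6 = 32.9725
β = Cov / Var(R_m) = 60.3775 / 32.9725 = 1.8311
E(R) = R_f + β × MRP = 3.49% + 1.8311 × 3.34% = 9.61%

9.61%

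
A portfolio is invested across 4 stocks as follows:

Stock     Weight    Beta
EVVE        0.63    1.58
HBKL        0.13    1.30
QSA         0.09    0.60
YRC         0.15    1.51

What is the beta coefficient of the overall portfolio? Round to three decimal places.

1.445

β_P = Σ w_i β_i = 0.63×1.58 + 0.13×1.30 + 0.09×0.60 + 0.15×1.51 = 1.4449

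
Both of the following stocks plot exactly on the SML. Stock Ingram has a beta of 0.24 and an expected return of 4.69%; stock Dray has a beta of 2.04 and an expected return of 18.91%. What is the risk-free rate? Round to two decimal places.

Both satisfy E(R) = R_f + β·MRP, so the slope of the SML is
MRP = (18.91% − 4.69%) / (2.04 − 0.24) = 14.22% / 1.80 = 7.9000%
R_f = E(R_Ingram) − β_Ingram·MRP = 4.69% − 0.24 × 7.9000% = 2.7940%

2.79%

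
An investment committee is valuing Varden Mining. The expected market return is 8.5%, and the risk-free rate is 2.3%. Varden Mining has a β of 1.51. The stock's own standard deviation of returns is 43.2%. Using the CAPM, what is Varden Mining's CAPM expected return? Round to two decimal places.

11.66%

Market risk premium = E(R_m) − R_f = 8.5% − 2.3% = 6.20%
E(R) = R_f + β × MRP = 2.3% + 1.51 × 6.2% = 11.66%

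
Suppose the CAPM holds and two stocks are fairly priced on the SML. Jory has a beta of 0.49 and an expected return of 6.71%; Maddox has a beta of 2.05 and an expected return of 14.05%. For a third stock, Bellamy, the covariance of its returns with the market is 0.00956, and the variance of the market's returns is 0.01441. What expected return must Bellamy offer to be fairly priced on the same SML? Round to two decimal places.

MRP = (14.05% − 6.71%) / (2.05 − 0.49) = 4.7051%
R_f = 6.71% − 0.49 × 4.7051% = 4.4045%
β_Bellamy = Cov / Var(R_m) = 0.00956 / 0.01441 = 0.6634
E(R_Bellamy) = R_f + β × MRP = 4.4045% + 0.6634 × 4.7051% = 7.53%

7.53%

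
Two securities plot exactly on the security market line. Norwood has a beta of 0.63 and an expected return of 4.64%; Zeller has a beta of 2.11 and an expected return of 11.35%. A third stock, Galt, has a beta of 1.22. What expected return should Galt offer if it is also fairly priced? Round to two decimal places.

7.31%

MRP (SML slope) = (11.35% − 4.64%) / (2.11 − 0.63) = 6.71% / 1.48 = 4.5338%
R_f (intercept) = 4.64% − 0.63 × 4.5338% = 1.7837%
E(R_Galt) = R_f + β × MRP = 1.7837% + 1.22 × 4.5338% = 7.31%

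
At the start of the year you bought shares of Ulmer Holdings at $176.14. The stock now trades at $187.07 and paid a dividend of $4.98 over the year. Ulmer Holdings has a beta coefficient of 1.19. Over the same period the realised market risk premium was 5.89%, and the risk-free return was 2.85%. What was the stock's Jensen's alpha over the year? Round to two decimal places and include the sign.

Realised HPR = (P1 + D1 − P0) / P0 = (187.07 + 4.98 − 176.14) / 176.14 = 15.91 / 176.14 = 9.0326%
CAPM required = R_f + β·MRP = 2.85% + 1.19 × 5.89% = 9.8591%
α = realised − required = 9.0326% − 9.8591% = -0.83%

-0.83%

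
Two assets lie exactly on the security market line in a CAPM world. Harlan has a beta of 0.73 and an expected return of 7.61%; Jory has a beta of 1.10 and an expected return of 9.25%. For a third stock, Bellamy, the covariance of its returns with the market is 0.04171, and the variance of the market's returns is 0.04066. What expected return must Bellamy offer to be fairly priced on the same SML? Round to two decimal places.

8.92%

MRP = (9.25% − 7.61%) / (1.10 − 0.73) = 4.4324%
R_f = 7.61% − 0.73 × 4.4324% = 4.3743%
β_Bellamy = Cov / Var(R_m) = 0.04171 / 0.04066 = 1.0258
E(R_Bellamy) = R_f + β × MRP = 4.3743% + 1.0258 × 4.4324% = 8.92%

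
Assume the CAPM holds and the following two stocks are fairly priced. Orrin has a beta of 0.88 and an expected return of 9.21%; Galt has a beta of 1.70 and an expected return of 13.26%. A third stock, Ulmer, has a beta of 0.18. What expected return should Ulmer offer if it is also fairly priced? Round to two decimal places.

5.75%

MRP (SML slope) = (13.26% − 9.21%) / (1.70 − 0.88) = 4.05% / 0.82 = 4.9390%
R_f (intercept) = 9.21% − 0.88 × 4.9390% = 4.8637%
E(R_Ulmer) = R_f + β × MRP = 4.8637% + 0.18 × 4.9390% = 5.75%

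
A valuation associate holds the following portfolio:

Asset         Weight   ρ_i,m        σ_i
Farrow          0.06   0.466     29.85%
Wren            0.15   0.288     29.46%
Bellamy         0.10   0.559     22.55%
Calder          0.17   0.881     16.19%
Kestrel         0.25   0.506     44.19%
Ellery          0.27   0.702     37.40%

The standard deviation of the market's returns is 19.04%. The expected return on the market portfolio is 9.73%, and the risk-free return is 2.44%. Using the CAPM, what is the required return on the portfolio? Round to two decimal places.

β_Farrow = 0.466 × 29.85% / 19.04% = 0.7306
β_Wren = 0.288 × 29.46% / 19.04% = 0.4456
β_Bellamy = 0.559 × 22.55% / 19.04% = 0.6621
β_Calder = 0.881 × 16.19% / 19.04% = 0.7491
β_Kestrel = 0.506 × 44.19% / 19.04% = 1.1744
β_Ellery = 0.702 × 37.40% / 19.04% = 1.3789
β_P = Σ w_i β_i = 0.06×0.7306 + 0.15×0.4456 + 0.10×0.6621 + 0.17×0.7491 + 0.25×1.1744 + 0.27×1.3789 = 0.9701
MRP = 9.73% − 2.44% = 7.29%
E(R_P) = R_f + β_P × MRP = 2.44% + 0.9701 × 7.29% = 9.51%

9.51%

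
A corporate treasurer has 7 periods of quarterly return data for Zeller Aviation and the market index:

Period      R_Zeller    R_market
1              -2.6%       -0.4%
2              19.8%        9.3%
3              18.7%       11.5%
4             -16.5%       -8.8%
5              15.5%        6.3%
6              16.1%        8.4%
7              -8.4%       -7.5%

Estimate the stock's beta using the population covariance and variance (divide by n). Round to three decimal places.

Mean R_i = (-2.6 + 19.8 + 18.7 − 16.5 + 15.5 + 16.1 − 8.4) / 7 = 6.0857%
Mean R_m = (-0.4 + 9.3 + 11.5 − 8.8 + 6.3 + 8.4 − 7.5) / 7 = 2.6857%
Σ(R_i − R̄_i)(R_m − R̄_m) = 726.9086  ⇒  Cov = 726.9086 / 7 = 103.8441
Σ(R_m − R̄_m)² = 412.3486  ⇒  Var(R_m) = 412.3486 / 7 = 58.9069
β = Cov / Var(R_m) = 103.8441 / 58.9069 = 1.7629

1.763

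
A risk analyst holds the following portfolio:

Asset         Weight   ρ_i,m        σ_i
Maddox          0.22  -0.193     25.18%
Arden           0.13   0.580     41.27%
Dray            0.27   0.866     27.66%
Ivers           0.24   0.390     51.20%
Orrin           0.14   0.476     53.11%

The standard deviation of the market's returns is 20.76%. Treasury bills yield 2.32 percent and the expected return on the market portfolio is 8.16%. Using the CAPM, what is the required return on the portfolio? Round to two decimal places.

β_Maddox = -0.193 × 25.18% / 20.76% = -0.2341
β_Arden = 0.580 × 41.27% / 20.76% = 1.1530
β_Dray = 0.866 × 27.66% / 20.76% = 1.1538
β_Ivers = 0.390 × 51.20% / 20.76% = 0.9618
β_Orrin = 0.476 × 53.11% / 20.76% = 1.2177
β_P = Σ w_i β_i = 0.22×-0.2341 + 0.13×1.1530 + 0.27×1.1538 + 0.24×0.9618 + 0.14×1.2177 = 0.8112
MRP = 8.16% − 2.32% = 5.84%
E(R_P) = R_f + β_P × MRP = 2.32% + 0.8112 × 5.84% = 7.06%

7.06%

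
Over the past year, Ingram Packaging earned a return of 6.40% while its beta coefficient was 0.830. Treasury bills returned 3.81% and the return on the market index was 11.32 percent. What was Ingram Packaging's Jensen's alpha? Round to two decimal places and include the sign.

Market excess return = 11.32% − 3.81% = 7.51%
CAPM benchmark = R_f + β(R_m − R_f) = 3.81% + 0.830 × 7.51% = 10.04330%
α = actual − benchmark = 6.40% − 10.04330% = -3.64%

-3.64%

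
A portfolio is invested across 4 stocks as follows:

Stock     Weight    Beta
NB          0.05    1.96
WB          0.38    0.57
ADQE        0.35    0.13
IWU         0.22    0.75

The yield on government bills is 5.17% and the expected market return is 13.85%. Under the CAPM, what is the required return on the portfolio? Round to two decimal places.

β_P = Σ w_i β_i = 0.05×1.96 + 0.38×0.57 + 0.35×0.13 + 0.22×0.75 = 0.5251
MRP = 13.85% − 5.17% = 8.68%
E(R_P) = R_f + β_P × MRP = 5.17% + 0.5251 × 8.68% = 9.73%

9.73%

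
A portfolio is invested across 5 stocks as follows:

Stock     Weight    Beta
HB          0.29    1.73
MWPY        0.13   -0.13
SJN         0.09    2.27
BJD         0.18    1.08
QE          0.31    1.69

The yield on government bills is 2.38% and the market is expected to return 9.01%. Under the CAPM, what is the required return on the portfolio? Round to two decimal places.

11.71%

β_P = Σ w_i β_i = 0.29×1.73 + 0.13×-0.13 + 0.09×2.27 + 0.18×1.08 + 0.31×1.69 = 1.4074
MRP = 9.01% − 2.38% = 6.63%
E(R_P) = R_f + β_P × MRP = 2.38% + 1.4074 × 6.63% = 11.71%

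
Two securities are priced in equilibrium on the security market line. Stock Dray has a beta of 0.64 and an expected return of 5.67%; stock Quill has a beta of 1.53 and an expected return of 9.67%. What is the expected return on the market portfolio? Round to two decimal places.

7.29%

Both satisfy E(R) = R_f + β·MRP, so the slope of the SML is
MRP = (9.67% − 5.67%) / (1.53 − 0.64) = 4.00% / 0.89 = 4.4944%
R_f = E(R_Dray) − β_Dray·MRP = 5.67% − 0.64 × 4.4944% = 2.7936%
E(R_m) = R_f + MRP = 2.7936% + 4.4944% = 7.29%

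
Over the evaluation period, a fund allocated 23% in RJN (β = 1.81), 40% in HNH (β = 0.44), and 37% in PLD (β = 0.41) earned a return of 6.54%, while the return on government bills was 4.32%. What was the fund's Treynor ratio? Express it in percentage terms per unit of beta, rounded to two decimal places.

β_P = 0.23×1.81 + 0.40×0.44 + 0.37×0.41 = 0.7440
Treynor = (R_P − R_f) / β_P = (6.54% − 4.32%) / 0.7440 = 2.22% / 0.7440 = 2.98%

2.98%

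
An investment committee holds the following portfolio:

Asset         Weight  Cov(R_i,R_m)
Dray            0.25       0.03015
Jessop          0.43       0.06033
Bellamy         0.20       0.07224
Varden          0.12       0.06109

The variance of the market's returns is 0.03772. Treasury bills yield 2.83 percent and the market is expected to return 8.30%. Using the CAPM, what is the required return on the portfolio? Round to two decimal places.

β_Dray = 0.03015 / 0.03772 = 0.7993
β_Jessop = 0.06033 / 0.03772 = 1.5994
β_Bellamy = 0.07224 / 0.03772 = 1.9152
β_Varden = 0.06109 / 0.03772 = 1.6196
β_P = Σ w_i β_i = 0.25×0.7993 + 0.43×1.5994 + 0.20×1.9152 + 0.12×1.6196 = 1.4650
MRP = 8.30% − 2.83% = 5.47%
E(R_P) = R_f + β_P × MRP = 2.83% + 1.4650 × 5.47% = 10.84%

10.84%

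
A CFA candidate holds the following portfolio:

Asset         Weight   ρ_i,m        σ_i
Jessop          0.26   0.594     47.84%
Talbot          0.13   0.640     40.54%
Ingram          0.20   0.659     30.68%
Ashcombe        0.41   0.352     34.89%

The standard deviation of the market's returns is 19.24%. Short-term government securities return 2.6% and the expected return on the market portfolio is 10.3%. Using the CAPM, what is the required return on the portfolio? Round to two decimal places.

β_Jessop = 0.594 × 47.84% / 19.24% = 1.4770
β_Talbot = 0.640 × 40.54% / 19.24% = 1.3485
β_Ingram = 0.659 × 30.68% / 19.24% = 1.0508
β_Ashcombe = 0.352 × 34.89% / 19.24% = 0.6383
β_P = Σ w_i β_i = 0.26×1.4770 + 0.13×1.3485 + 0.20×1.0508 + 0.41×0.6383 = 1.0312
MRP = 10.3% − 2.6% = 7.70%
E(R_P) = R_f + β_P × MRP = 2.6% + 1.0312 × 7.7% = 10.54%

10.54%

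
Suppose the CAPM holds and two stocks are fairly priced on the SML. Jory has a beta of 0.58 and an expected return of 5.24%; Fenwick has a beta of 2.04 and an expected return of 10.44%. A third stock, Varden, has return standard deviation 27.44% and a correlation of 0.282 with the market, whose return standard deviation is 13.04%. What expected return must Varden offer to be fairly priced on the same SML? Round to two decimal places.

5.29%

MRP = (10.44% − 5.24%) / (2.04 − 0.58) = 3.5616%
R_f = 5.24% − 0.58 × 3.5616% = 3.1743%
β_Varden = ρ·σ_i/σ_m = 0.282 × 27.44 / 13.04 = 0.5934
E(R_Varden) = R_f + β × MRP = 3.1743% + 0.5934 × 3.5616% = 5.29%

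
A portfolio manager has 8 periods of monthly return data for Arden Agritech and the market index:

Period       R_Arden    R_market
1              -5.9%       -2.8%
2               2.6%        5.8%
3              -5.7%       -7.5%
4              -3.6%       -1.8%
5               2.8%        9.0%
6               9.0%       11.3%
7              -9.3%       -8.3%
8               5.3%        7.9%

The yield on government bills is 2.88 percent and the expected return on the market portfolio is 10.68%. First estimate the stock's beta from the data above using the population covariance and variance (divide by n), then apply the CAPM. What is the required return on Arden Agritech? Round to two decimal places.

9.13%

Mean R_i = (-5.9 + 2.6 − 5.7 − 3.6 + 2.8 + 9.0 − 9.3 + 5.3) / 8 = -0.6000%
Mean R_m = (-2.8 + 5.8 − 7.5 − 1.8 + 9.0 + 11.3 − 8.3 + 7.9) / 8 = 1.7000%
Σ(R_i − R̄_i)(R_m − R̄_m) = 334.9500  ⇒  Cov = 334.9500 / 8 = 41.8688
Σ(R_m − R̄_m)² = 417.8400  ⇒  Var(R_m) = 417.8400 / 8 = 52.2300
β = Cov / Var(R_m) = 41.8688 / 52.2300 = 0.8016
MRP = 10.68% − 2.88% = 7.80%
E(R) = R_f + β × MRP = 2.88% + 0.8016 × 7.80% = 9.13%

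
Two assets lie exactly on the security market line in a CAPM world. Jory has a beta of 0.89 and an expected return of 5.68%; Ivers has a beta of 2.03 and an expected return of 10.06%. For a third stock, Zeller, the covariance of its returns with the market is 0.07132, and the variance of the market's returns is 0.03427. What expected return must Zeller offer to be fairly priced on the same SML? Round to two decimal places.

10.26%

MRP = (10.06% − 5.68%) / (2.03 − 0.89) = 3.8421%
R_f = 5.68% − 0.89 × 3.8421% = 2.2605%
β_Zeller = Cov / Var(R_m) = 0.07132 / 0.03427 = 2.0811
E(R_Zeller) = R_f + β × MRP = 2.2605% + 2.0811 × 3.8421% = 10.26%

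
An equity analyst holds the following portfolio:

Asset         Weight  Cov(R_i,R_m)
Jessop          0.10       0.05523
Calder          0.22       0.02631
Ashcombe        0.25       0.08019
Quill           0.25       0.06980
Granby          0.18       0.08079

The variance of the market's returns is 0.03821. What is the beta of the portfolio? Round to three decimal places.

β_Jessop = 0.05523 / 0.03821 = 1.4454
β_Calder = 0.02631 / 0.03821 = 0.6886
β_Ashcombe = 0.08019 / 0.03821 = 2.0987
β_Quill = 0.06980 / 0.03821 = 1.8267
β_Granby = 0.08079 / 0.03821 = 2.1144
β_P = Σ w_i β_i = 0.10×1.4454 + 0.22×0.6886 + 0.25×2.0987 + 0.25×1.8267 + 0.18×2.1144 = 1.6580

1.658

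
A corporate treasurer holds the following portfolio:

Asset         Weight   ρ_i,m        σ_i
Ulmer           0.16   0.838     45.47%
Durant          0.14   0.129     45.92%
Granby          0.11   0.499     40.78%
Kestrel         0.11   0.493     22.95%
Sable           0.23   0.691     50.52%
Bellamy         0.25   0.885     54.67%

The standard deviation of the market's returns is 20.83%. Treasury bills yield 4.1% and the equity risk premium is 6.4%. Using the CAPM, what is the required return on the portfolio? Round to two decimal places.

13.48%

β_Ulmer = 0.838 × 45.47% / 20.83% = 1.8293
β_Durant = 0.129 × 45.92% / 20.83% = 0.2844
β_Granby = 0.499 × 40.78% / 20.83% = 0.9769
β_Kestrel = 0.493 × 22.95% / 20.83% = 0.5432
β_Sable = 0.691 × 50.52% / 20.83% = 1.6759
β_Bellamy = 0.885 × 54.67% / 20.83% = 2.3228
β_P = Σ w_i β_i = 0.16×1.8293 + 0.14×0.2844 + 0.11×0.9769 + 0.11×0.5432 + 0.23×1.6759 + 0.25×2.3228 = 1.4659
E(R_P) = R_f + β_P × MRP = 4.1% + 1.4659 × 6.4% = 13.48%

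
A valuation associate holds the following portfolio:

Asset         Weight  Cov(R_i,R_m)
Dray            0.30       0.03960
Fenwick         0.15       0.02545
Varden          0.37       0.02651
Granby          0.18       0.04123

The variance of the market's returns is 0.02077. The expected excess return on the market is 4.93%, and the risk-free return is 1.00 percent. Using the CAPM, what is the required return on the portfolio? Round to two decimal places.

β_Dray = 0.03960 / 0.02077 = 1.9066
β_Fenwick = 0.02545 / 0.02077 = 1.2253
β_Varden = 0.02651 / 0.02077 = 1.2764
β_Granby = 0.04123 / 0.02077 = 1.9851
β_P = Σ w_i β_i = 0.30×1.9066 + 0.15×1.2253 + 0.37×1.2764 + 0.18×1.9851 = 1.5854
E(R_P) = R_f + β_P × MRP = 1.00% + 1.5854 × 4.93% = 8.82%

8.82%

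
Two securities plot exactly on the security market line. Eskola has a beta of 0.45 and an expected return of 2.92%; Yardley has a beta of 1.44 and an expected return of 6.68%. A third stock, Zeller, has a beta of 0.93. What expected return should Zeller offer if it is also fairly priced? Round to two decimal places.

4.74%

MRP (SML slope) = (6.68% − 2.92%) / (1.44 − 0.45) = 3.76% / 0.99 = 3.7980%
R_f (intercept) = 2.92% − 0.45 × 3.7980% = 1.2109%
E(R_Zeller) = R_f + β × MRP = 1.2109% + 0.93 × 3.7980% = 4.74%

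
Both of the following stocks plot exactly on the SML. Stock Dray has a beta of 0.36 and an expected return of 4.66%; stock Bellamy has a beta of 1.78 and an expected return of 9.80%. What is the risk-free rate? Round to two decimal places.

3.36%

Both satisfy E(R) = R_f + β·MRP, so the slope of the SML is
MRP = (9.80% − 4.66%) / (1.78 − 0.36) = 5.14% / 1.42 = 3.6197%
R_f = E(R_Dray) − β_Dray·MRP = 4.66% − 0.36 × 3.6197% = 3.3569%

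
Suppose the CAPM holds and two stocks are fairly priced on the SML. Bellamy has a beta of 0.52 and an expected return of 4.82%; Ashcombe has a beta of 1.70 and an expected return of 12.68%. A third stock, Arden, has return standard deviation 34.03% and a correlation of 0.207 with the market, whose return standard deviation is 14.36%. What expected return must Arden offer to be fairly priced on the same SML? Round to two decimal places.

4.62%

MRP = (12.68% − 4.82%) / (1.70 − 0.52) = 6.6610%
R_f = 4.82% − 0.52 × 6.6610% = 1.3563%
β_Arden = ρ·σ_i/σ_m = 0.207 × 34.03 / 14.36 = 0.4905
E(R_Arden) = R_f + β × MRP = 1.3563% + 0.4905 × 6.6610% = 4.62%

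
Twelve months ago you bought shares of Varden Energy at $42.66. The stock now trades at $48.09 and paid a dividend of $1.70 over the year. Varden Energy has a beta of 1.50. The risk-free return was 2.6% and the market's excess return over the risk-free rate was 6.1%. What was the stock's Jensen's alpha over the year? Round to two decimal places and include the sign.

+4.96%

Realised HPR = (P1 + D1 − P0) / P0 = (48.09 + 1.70 − 42.66) / 42.66 = 7.13 / 42.66 = 16.7135%
CAPM required = R_f + β·MRP = 2.6% + 1.50 × 6.1% = 11.7500%
α = realised − required = 16.7135% − 11.7500% = +4.96%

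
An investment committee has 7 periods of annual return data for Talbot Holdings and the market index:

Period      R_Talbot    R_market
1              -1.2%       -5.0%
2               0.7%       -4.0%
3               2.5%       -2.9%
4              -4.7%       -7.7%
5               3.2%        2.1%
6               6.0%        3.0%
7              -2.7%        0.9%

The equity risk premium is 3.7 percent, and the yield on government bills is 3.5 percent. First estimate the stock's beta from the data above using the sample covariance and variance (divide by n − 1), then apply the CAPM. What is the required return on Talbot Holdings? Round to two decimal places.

Mean R_i = (-1.2 + 0.7 + 2.5 − 4.7 + 3.2 + 6.0 − 2.7) / 7 = 0.5429%
Mean R_m = (-5.0 − 4.0 − 2.9 − 7.7 + 2.1 + 3.0 + 0.9) / 7 = -1.9429%
Σ(R_i − R̄_i)(R_m − R̄_m) = 61.8129  ⇒  Cov = 61.8129 / 6 = 10.3022
Σ(R_m − R̄_m)² = 96.4971  ⇒  Var(R_m) = 96.4971 / 6 = 16.0829
β = Cov / Var(R_m) = 10.3022 / 16.0829 = 0.6406
E(R) = R_f + β × MRP = 3.5% + 0.6406 × 3.7% = 5.87%

5.87%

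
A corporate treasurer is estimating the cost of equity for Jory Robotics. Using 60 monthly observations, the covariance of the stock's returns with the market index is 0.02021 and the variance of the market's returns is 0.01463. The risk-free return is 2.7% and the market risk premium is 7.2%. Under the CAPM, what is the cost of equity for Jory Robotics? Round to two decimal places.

β = Cov(R_i, R_m) / Var(R_m) = 0.02021 / 0.01463 = 1.3814
E(R) = R_f + β × MRP = 2.7% + 1.3814 × 7.2% = 12.65%

12.65%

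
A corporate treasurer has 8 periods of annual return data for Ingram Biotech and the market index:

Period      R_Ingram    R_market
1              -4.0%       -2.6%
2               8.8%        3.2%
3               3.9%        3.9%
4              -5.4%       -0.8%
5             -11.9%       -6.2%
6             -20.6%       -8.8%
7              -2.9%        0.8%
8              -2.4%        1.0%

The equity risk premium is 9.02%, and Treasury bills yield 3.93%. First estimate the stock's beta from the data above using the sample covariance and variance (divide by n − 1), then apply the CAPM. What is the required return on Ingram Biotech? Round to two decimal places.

21.28%

Mean R_i = (-4.0 + 8.8 + 3.9 − 5.4 − 11.9 − 20.6 − 2.9 − 2.4) / 8 = -4.3125%
Mean R_m = (-2.6 + 3.2 + 3.9 − 0.8 − 6.2 − 8.8 + 0.8 + 1.0) / 8 = -1.1875%
Σ(R_i − R̄_i)(R_m − R̄_m) = 267.4613  ⇒  Cov = 267.4613 / 7 = 38.2088
Σ(R_m − R̄_m)² = 139.0888  ⇒  Var(R_m) = 139.0888 / 7 = 19.8698
β = Cov / Var(R_m) = 38.2088 / 19.8698 = 1.9230
E(R) = R_f + β × MRP = 3.93% + 1.9230 × 9.02% = 21.28%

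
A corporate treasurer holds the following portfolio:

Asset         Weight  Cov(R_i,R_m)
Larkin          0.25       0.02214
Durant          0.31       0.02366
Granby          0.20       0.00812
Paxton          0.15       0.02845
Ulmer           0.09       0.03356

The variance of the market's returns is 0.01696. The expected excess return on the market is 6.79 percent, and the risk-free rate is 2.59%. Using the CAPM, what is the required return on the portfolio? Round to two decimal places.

β_Larkin = 0.02214 / 0.01696 = 1.3054
β_Durant = 0.02366 / 0.01696 = 1.3950
β_Granby = 0.00812 / 0.01696 = 0.4788
β_Paxton = 0.02845 / 0.01696 = 1.6775
β_Ulmer = 0.03356 / 0.01696 = 1.9788
β_P = Σ w_i β_i = 0.25×1.3054 + 0.31×1.3950 + 0.20×0.4788 + 0.15×1.6775 + 0.09×1.9788 = 1.2843
E(R_P) = R_f + β_P × MRP = 2.59% + 1.2843 × 6.79% = 11.31%

11.31%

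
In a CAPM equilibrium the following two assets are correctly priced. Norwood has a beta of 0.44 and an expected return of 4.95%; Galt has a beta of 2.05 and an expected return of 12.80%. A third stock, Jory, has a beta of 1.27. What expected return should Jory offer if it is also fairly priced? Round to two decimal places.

9.00%

MRP (SML slope) = (12.80% − 4.95%) / (2.05 − 0.44) = 7.85% / 1.61 = 4.8758%
R_f (intercept) = 4.95% − 0.44 × 4.8758% = 2.8046%
E(R_Jory) = R_f + β × MRP = 2.8046% + 1.27 × 4.8758% = 9.00%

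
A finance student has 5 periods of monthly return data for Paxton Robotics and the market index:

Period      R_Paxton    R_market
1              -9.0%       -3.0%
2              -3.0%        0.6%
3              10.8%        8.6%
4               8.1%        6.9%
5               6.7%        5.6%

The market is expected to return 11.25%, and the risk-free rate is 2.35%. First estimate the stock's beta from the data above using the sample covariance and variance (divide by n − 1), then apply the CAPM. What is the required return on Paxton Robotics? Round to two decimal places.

17.83%

Mean R_i = (-9.0 − 3.0 + 10.8 + 8.1 + 6.7) / 5 = 2.7200%
Mean R_m = (-3.0 + 0.6 + 8.6 + 6.9 + 5.6) / 5 = 3.7400%
Σ(R_i − R̄_i)(R_m − R̄_m) = 160.6260  ⇒  Cov = 160.6260 / 4 = 40.1565
Σ(R_m − R̄_m)² = 92.3520  ⇒  Var(R_m) = 92.3520 / 4 = 23.0880
β = Cov / Var(R_m) = 40.1565 / 23.0880 = 1.7393
MRP = 11.25% − 2.35% = 8.90%
E(R) = R_f + β × MRP = 2.35% + 1.7393 × 8.90% = 17.83%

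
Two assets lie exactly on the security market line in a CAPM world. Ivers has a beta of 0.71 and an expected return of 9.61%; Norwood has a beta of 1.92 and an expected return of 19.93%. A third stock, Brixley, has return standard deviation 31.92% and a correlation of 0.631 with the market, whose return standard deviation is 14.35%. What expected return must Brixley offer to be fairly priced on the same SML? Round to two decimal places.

MRP = (19.93% − 9.61%) / (1.92 − 0.71) = 8.5289%
R_f = 9.61% − 0.71 × 8.5289% = 3.5545%
β_Brixley = ρ·σ_i/σ_m = 0.631 × 31.92 / 14.35 = 1.4036
E(R_Brixley) = R_f + β × MRP = 3.5545% + 1.4036 × 8.5289% = 15.53%

15.53%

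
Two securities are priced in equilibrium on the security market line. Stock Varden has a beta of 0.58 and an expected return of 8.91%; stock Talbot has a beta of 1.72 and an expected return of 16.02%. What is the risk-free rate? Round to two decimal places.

Both satisfy E(R) = R_f + β·MRP, so the slope of the SML is
MRP = (16.02% − 8.91%) / (1.72 − 0.58) = 7.11% / 1.14 = 6.2368%
R_f = E(R_Varden) − β_Varden·MRP = 8.91% − 0.58 × 6.2368% = 5.2927%

5.29%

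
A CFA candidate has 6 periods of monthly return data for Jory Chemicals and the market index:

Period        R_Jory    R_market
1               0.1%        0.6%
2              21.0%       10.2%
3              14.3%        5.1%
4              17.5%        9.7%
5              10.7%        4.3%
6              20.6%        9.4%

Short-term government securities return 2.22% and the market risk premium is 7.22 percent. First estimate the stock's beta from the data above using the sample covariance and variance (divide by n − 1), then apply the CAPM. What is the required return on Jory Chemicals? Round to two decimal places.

16.39%

Mean R_i = (0.1 + 21.0 + 14.3 + 17.5 + 10.7 + 20.6) / 6 = 14.0333%
Mean R_m = (0.6 + 10.2 + 5.1 + 9.7 + 4.3 + 9.4) / 6 = 6.5500%
Σ(R_i − R̄_i)(R_m − R̄_m) = 145.0800  ⇒  Cov = 145.0800 / 5 = 29.0160
Σ(R_m − R̄_m)² = 73.9350  ⇒  Var(R_m) = 73.9350 / 5 = 14.7870
β = Cov / Var(R_m) = 29.0160 / 14.7870 = 1.9623
E(R) = R_f + β × MRP = 2.22% + 1.9623 × 7.22% = 16.39%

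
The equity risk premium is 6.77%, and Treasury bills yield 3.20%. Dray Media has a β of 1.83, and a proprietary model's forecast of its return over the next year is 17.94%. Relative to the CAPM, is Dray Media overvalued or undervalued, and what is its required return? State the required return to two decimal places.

Required return = R_f + β·MRP = 3.20% + 1.83 × 6.77% = 15.59%
Forecast 17.94% > required 15.59% → the stock plots above the SML → undervalued.

Undervalued; required return 15.59%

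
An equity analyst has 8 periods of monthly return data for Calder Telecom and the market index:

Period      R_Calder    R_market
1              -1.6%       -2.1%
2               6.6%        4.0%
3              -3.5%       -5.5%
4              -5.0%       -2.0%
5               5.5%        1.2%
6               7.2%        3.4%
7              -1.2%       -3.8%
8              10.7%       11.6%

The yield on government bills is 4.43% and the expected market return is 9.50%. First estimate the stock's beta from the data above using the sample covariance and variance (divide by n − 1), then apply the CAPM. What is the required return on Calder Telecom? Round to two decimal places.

Mean R_i = (-1.6 + 6.6 − 3.5 − 5.0 + 5.5 + 7.2 − 1.2 + 10.7) / 8 = 2.3375%
Mean R_m = (-2.1 + 4.0 − 5.5 − 2.0 + 1.2 + 3.4 − 3.8 + 11.6) / 8 = 0.8500%
Σ(R_i − R̄_i)(R_m − R̄_m) = 202.8750  ⇒  Cov = 202.8750 / 7 = 28.9821
Σ(R_m − R̄_m)² = 210.8800  ⇒  Var(R_m) = 210.8800 / 7 = 30.1257
β = Cov / Var(R_m) = 28.9821 / 30.1257 = 0.9620
MRP = 9.50% − 4.43% = 5.07%
E(R) = R_f + β × MRP = 4.43% + 0.9620 × 5.07% = 9.31%

9.31%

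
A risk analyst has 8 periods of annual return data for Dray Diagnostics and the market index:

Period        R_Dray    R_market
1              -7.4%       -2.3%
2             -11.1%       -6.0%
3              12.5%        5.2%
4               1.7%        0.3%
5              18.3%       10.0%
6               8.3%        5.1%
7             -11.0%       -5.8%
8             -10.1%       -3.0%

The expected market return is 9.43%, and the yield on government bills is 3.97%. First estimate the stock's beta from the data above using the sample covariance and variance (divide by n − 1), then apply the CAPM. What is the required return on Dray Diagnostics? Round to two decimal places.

Mean R_i = (-7.4 − 11.1 + 12.5 + 1.7 + 18.3 + 8.3 − 11.0 − 10.1) / 8 = 0.1500%
Mean R_m = (-2.3 − 6.0 + 5.2 + 0.3 + 10.0 + 5.1 − 5.8 − 3.0) / 8 = 0.4375%
Σ(R_i − R̄_i)(R_m − R̄_m) = 468.0350  ⇒  Cov = 468.0350 / 7 = 66.8621
Σ(R_m − R̄_m)² = 235.5388  ⇒  Var(R_m) = 235.5388 / 7 = 33.6484
β = Cov / Var(R_m) = 66.8621 / 33.6484 = 1.9871
MRP = 9.43% − 3.97% = 5.46%
E(R) = R_f + β × MRP = 3.97% + 1.9871 × 5.46% = 14.82%

14.82%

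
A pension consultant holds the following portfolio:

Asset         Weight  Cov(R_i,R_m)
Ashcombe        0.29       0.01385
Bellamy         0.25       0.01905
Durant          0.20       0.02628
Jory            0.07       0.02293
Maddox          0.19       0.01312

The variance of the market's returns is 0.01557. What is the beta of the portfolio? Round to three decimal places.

1.165

β_Ashcombe = 0.01385 / 0.01557 = 0.8895
β_Bellamy = 0.01905 / 0.01557 = 1.2235
β_Durant = 0.02628 / 0.01557 = 1.6879
β_Jory = 0.02293 / 0.01557 = 1.4727
β_Maddox = 0.01312 / 0.01557 = 0.8426
β_P = Σ w_i β_i = 0.29×0.8895 + 0.25×1.2235 + 0.20×1.6879 + 0.07×1.4727 + 0.19×0.8426 = 1.1646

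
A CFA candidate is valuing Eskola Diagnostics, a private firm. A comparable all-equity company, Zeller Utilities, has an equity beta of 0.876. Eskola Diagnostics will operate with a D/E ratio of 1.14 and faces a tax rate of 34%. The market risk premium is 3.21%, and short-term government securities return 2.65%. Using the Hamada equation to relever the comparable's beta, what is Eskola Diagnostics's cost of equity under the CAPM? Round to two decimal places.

7.58%

β_L = β_U × [1 + (1 − t)(D/E)] = 0.876 × [1 + (1 − 0.34) × 1.14]
    = 0.876 × [1 + 0.66 × 1.14] = 0.876 × 1.7524 = 1.5351
E(R) = R_f + β_L × MRP = 2.65% + 1.5351 × 3.21% = 7.58%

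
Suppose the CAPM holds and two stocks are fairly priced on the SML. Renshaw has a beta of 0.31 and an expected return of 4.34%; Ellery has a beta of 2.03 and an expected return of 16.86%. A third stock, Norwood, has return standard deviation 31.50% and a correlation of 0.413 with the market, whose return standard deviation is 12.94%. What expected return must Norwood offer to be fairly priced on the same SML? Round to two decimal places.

MRP = (16.86% − 4.34%) / (2.03 − 0.31) = 7.2791%
R_f = 4.34% − 0.31 × 7.2791% = 2.0835%
β_Norwood = ρ·σ_i/σ_m = 0.413 × 31.50 / 12.94 = 1.0054
E(R_Norwood) = R_f + β × MRP = 2.0835% + 1.0054 × 7.2791% = 9.40%

9.40%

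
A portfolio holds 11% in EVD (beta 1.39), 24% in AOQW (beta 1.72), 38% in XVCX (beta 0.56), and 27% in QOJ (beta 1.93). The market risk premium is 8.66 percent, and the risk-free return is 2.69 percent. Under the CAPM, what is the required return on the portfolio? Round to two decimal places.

β_P = Σ w_i β_i = 0.11×1.39 + 0.24×1.72 + 0.38×0.56 + 0.27×1.93 = 1.2996
E(R_P) = R_f + β_P × MRP = 2.69% + 1.2996 × 8.66% = 13.94%

13.94%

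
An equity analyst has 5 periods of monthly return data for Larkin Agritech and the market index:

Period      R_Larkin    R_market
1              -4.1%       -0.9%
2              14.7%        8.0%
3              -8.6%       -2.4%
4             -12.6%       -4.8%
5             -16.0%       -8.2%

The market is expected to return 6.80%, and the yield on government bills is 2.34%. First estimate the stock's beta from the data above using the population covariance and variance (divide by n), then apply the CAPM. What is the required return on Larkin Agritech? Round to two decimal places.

11.12%

Mean R_i = (-4.1 + 14.7 − 8.6 − 12.6 − 16.0) / 5 = -5.3200%
Mean R_m = (-0.9 + 8.0 − 2.4 − 4.8 − 8.2) / 5 = -1.6600%
Σ(R_i − R̄_i)(R_m − R̄_m) = 289.4540  ⇒  Cov = 289.4540 / 5 = 57.8908
Σ(R_m − R̄_m)² = 147.0720  ⇒  Var(R_m) = 147.0720 / 5 = 29.4144
β = Cov / Var(R_m) = 57.8908 / 29.4144 = 1.9681
MRP = 6.80% − 2.34% = 4.46%
E(R) = R_f + β × MRP = 2.34% + 1.9681 × 4.46% = 11.12%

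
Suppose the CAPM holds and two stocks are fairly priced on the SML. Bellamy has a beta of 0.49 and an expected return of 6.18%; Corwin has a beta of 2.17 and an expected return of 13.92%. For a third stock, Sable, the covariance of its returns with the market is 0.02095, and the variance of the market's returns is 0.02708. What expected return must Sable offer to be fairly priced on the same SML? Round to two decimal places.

7.49%

MRP = (13.92% − 6.18%) / (2.17 − 0.49) = 4.6071%
R_f = 6.18% − 0.49 × 4.6071% = 3.9225%
β_Sable = Cov / Var(R_m) = 0.02095 / 0.02708 = 0.7736
E(R_Sable) = R_f + β × MRP = 3.9225% + 0.7736 × 4.6071% = 7.49%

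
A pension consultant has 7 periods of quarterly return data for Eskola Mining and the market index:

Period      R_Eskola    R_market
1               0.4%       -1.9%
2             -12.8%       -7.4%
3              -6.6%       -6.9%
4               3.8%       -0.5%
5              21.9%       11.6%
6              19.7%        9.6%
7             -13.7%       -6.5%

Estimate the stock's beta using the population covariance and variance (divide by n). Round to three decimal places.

Mean R_i = (0.4 − 12.8 − 6.6 + 3.8 + 21.9 + 19.7 − 13.7) / 7 = 1.8143%
Mean R_m = (-1.9 − 7.4 − 6.9 − 0.5 + 11.6 + 9.6 − 6.5) / 7 = -0.2857%
Σ(R_i − R̄_i)(R_m − R̄_m) = 673.4386  ⇒  Cov = 673.4386 / 7 = 96.2055
Σ(R_m − R̄_m)² = 374.6286  ⇒  Var(R_m) = 374.6286 / 7 = 53.5184
β = Cov / Var(R_m) = 96.2055 / 53.5184 = 1.7976

1.798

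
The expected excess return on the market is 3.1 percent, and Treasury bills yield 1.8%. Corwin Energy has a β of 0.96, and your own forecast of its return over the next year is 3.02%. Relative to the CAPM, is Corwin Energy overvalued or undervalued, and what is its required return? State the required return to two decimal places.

Required return = R_f + β·MRP = 1.8% + 0.96 × 3.1% = 4.78%
Forecast 3.02% < required 4.78% → the stock plots below the SML → overvalued.

Overvalued; required return 4.78%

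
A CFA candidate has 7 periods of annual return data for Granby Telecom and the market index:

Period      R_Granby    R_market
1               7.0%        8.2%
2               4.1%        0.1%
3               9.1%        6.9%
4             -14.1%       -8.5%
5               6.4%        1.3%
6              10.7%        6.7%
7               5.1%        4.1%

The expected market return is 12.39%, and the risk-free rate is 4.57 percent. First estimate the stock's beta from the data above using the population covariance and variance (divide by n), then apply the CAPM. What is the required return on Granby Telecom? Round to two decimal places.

Mean R_i = (7.0 + 4.1 + 9.1 − 14.1 + 6.4 + 10.7 + 5.1) / 7 = 4.0429%
Mean R_m = (8.2 + 0.1 + 6.9 − 8.5 + 1.3 + 6.7 + 4.1) / 7 = 2.6857%
Σ(R_i − R̄_i)(R_m − R̄_m) = 265.3643  ⇒  Cov = 265.3643 / 7 = 37.9092
Σ(R_m − R̄_m)² = 200.0086  ⇒  Var(R_m) = 200.0086 / 7 = 28.5727
β = Cov / Var(R_m) = 37.9092 / 28.5727 = 1.3268
MRP = 12.39% − 4.57% = 7.82%
E(R) = R_f + β × MRP = 4.57% + 1.3268 × 7.82% = 14.95%

14.95%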